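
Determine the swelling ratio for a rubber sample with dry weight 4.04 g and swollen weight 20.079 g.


Q = W_swollen / W_dry
Q = 20.079 / 4.04
Q = 4.97

Q = 4.97


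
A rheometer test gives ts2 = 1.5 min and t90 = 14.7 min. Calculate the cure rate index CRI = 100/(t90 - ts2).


CRI = 100 / (t90 - ts2)
= 100 / (14.7 - 1.5)
= 100 / 13.2
= 7.58 min^-1

7.58 min^-1


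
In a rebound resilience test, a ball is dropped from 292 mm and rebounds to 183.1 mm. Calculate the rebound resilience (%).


Resilience = h_rebound / h_drop * 100
= 183.1 / 292 * 100
= 62.7%

62.7%


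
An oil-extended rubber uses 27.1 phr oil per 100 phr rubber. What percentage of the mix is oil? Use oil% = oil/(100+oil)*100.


Oil % = oil / (100 + oil) * 100
= 27.1 / (100 + 27.1) * 100
= 27.1 / 127.1 * 100
= 21.32%

21.32%


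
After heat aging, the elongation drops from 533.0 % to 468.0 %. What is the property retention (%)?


Retention = aged / original * 100
= 468.0 / 533.0 * 100
= 87.8%

87.8%


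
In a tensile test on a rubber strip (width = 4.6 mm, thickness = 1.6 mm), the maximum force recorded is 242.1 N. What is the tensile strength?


Area = width * thickness = 4.6 * 1.6 = 7.36 mm^2
TS = force / area = 242.1 / 7.36 = 32.89 MPa

32.89 MPa


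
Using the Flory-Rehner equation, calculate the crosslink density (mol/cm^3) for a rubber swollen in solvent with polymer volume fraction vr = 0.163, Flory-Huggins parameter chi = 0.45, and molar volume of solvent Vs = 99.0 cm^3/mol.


ln(1 - vr) = ln(1 - 0.163) = -0.1779
Numerator = -((-0.1779) + 0.163 + 0.45 * 0.163^2) = 0.0030
Denominator = 99.0 * (0.163^(1/3) - 0.163/2) = 46.0108
nu = 0.0030 / 46.0108 = 6.4662e-05 mol/cm^3

6.4662e-05 mol/cm^3


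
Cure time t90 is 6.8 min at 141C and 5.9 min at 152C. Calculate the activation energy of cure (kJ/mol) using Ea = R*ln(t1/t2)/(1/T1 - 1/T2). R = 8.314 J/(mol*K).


T1 = 414.15 K, T2 = 425.15 K
1/T1 - 1/T2 = 6.2473e-05
ln(t1/t2) = ln(6.8/5.9) = 0.1420
Ea = 8.314 * 0.1420 / 6.2473e-05 = 18893.5934 J/mol
Ea = 18.89 kJ/mol

18.89 kJ/mol


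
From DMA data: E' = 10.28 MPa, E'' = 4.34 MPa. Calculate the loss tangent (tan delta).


tan delta = E'' / E'
= 4.34 / 10.28
= 0.4222

tan delta = 0.4222


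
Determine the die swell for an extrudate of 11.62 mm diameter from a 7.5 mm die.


Die swell ratio = D_extrudate / D_die
= 11.62 / 7.5
= 1.549

Die swell = 1.549


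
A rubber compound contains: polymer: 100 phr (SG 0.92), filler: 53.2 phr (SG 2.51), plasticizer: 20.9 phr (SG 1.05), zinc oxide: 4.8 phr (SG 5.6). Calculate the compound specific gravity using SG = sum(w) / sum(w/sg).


Sum of weights = 178.9
Volume contributions:
  polymer: 100/0.92 = 108.6957
  filler: 53.2/2.51 = 21.1952
  plasticizer: 20.9/1.05 = 19.9048
  zinc oxide: 4.8/5.6 = 0.8571
Sum of volumes = 150.6528
SG = 178.9 / 150.6528 = 1.187

SG = 1.187


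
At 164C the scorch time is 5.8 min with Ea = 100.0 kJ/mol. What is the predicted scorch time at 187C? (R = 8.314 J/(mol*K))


Convert temperatures: T1 = 164 + 273.15 = 437.15 K, T2 = 187 + 273.15 = 460.15 K
ts2_new = 5.8 * exp(100000 / 8.314 * (1/460.15 - 1/437.15))
1/T2 - 1/T1 = -1.1434e-04
ts2_new = 1.47 min

1.47 min


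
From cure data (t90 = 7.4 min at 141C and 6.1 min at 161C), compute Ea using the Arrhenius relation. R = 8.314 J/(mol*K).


T1 = 414.15 K, T2 = 434.15 K
1/T1 - 1/T2 = 1.1123e-04
ln(t1/t2) = ln(7.4/6.1) = 0.1932
Ea = 8.314 * 0.1932 / 1.1123e-04 = 14439.9238 J/mol
Ea = 14.44 kJ/mol

14.44 kJ/mol


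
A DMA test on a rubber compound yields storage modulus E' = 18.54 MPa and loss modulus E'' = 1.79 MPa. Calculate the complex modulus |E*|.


|E*| = sqrt(E'^2 + E''^2)
= sqrt(18.54^2 + 1.79^2)
= sqrt(343.7316 + 3.2041)
= 18.626 MPa

18.626 MPa


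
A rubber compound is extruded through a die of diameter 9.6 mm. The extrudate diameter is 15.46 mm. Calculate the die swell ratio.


Die swell ratio = D_extrudate / D_die
= 15.46 / 9.6
= 1.61

Die swell = 1.61


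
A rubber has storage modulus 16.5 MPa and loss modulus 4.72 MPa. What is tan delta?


tan delta = E'' / E'
= 4.72 / 16.5
= 0.2861

tan delta = 0.2861


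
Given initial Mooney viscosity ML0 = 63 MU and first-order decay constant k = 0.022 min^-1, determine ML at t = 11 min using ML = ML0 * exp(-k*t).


ML = ML0 * exp(-k * t)
ML = 63 * exp(-0.022 * 11)
ML = 63 * 0.7851
ML = 49.46 MU

49.46 MU


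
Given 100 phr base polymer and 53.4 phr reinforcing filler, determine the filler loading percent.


Filler % = filler / (rubber + filler) * 100
= 53.4 / (100 + 53.4) * 100
= 53.4 / 153.4 * 100
= 34.81%

34.81%


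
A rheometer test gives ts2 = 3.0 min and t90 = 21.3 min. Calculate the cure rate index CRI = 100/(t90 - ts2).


CRI = 100 / (t90 - ts2)
= 100 / (21.3 - 3.0)
= 100 / 18.3
= 5.46 min^-1

5.46 min^-1


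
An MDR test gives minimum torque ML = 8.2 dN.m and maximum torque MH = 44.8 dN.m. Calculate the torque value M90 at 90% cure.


M90 = ML + 0.9 * (MH - ML)
M90 = 8.2 + 0.9 * (44.8 - 8.2)
M90 = 8.2 + 0.9 * 36.6
M90 = 41.14 dN.m

41.14 dN.m


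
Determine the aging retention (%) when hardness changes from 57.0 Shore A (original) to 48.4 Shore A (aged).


Retention = aged / original * 100
= 48.4 / 57.0 * 100
= 84.9%

84.9%


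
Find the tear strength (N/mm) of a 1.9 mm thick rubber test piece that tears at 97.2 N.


Tear strength = force / thickness
= 97.2 / 1.9
= 51.16 N/mm

51.16 N/mm


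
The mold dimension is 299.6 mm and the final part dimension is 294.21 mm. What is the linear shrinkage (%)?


Shrinkage = (mold - part) / mold * 100
= (299.6 - 294.21) / 299.6 * 100
= 5.39 / 299.6 * 100
= 1.8%

1.8%


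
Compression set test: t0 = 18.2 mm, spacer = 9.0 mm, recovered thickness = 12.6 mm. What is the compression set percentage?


CS = (t0 - recovered) / (t0 - ts) * 100
= (18.2 - 12.6) / (18.2 - 9.0) * 100
= 5.6 / 9.2 * 100
= 60.9%

60.9%


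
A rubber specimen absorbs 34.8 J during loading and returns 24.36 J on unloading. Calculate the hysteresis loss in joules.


Hysteresis loss = loading - unloading
= 34.8 - 24.36
= 10.44 J

10.44 J


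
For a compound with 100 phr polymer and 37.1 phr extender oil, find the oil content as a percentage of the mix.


Oil % = oil / (100 + oil) * 100
= 37.1 / (100 + 37.1) * 100
= 37.1 / 137.1 * 100
= 27.06%

27.06%


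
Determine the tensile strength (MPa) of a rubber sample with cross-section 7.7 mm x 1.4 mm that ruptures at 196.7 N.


Area = width * thickness = 7.7 * 1.4 = 10.78 mm^2
TS = force / area = 196.7 / 10.78 = 18.25 MPa

18.25 MPa


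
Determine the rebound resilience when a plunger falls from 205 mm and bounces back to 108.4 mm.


Resilience = h_rebound / h_drop * 100
= 108.4 / 205 * 100
= 52.9%

52.9%


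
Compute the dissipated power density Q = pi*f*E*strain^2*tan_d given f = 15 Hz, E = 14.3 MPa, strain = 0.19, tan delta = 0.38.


Q = pi * f * E * strain^2 * tan_d
= pi * 15 * 14.3 * 0.19^2 * 0.38
= pi * 15 * 14.3 * 0.0361 * 0.38
= 9.2442

Q = 9.2442


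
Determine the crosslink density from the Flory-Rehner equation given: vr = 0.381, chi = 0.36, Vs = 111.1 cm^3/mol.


ln(1 - vr) = ln(1 - 0.381) = -0.4797
Numerator = -((-0.4797) + 0.381 + 0.36 * 0.381^2) = 0.0464
Denominator = 111.1 * (0.381^(1/3) - 0.381/2) = 59.3774
nu = 0.0464 / 59.3774 = 7.8131e-04 mol/cm^3

7.8131e-04 mol/cm^3


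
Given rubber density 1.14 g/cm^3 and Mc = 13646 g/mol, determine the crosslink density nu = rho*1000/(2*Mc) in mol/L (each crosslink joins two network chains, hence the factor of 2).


nu = rho * 1000 / (2 * Mc)
nu = 1.14 * 1000 / (2 * 13646)
nu = 1140.0 / 27292
nu = 0.0418 mol/L

0.0418 mol/L


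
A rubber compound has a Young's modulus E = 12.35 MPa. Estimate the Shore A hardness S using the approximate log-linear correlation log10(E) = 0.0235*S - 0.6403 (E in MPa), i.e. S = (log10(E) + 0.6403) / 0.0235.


log10(E) = 0.0235*S - 0.6403  =>  S = (log10(E) + 0.6403) / 0.0235
log10(12.35) = 1.091667
S = (1.091667 + 0.6403) / 0.0235 = 1.731967 / 0.0235
S = 73.7

Shore A = 73.7


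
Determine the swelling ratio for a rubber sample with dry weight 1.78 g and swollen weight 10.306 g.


Q = W_swollen / W_dry
Q = 10.306 / 1.78
Q = 5.79

Q = 5.79


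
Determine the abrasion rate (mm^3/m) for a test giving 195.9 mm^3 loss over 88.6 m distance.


Rate = volume_loss / distance
= 195.9 / 88.6
= 2.211 mm^3/m

2.211 mm^3/m


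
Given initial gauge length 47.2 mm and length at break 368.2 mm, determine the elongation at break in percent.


Elongation = (Lf - L0) / L0 * 100
= (368.2 - 47.2) / 47.2 * 100
= 321.0 / 47.2 * 100
= 680.1%

680.1%


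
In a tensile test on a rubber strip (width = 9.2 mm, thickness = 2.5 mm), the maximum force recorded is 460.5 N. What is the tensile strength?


Area = width * thickness = 9.2 * 2.5 = 23.0 mm^2
TS = force / area = 460.5 / 23.0 = 20.02 MPa

20.02 MPa


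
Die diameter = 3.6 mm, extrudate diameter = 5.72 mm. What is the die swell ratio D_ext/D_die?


Die swell ratio = D_extrudate / D_die
= 5.72 / 3.6
= 1.589

Die swell = 1.589


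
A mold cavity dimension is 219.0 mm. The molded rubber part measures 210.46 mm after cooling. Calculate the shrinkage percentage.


Shrinkage = (mold - part) / mold * 100
= (219.0 - 210.46) / 219.0 * 100
= 8.54 / 219.0 * 100
= 3.9%

3.9%


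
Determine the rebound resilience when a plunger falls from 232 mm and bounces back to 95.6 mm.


Resilience = h_rebound / h_drop * 100
= 95.6 / 232 * 100
= 41.2%

41.2%


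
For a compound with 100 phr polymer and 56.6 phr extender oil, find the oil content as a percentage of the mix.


Oil % = oil / (100 + oil) * 100
= 56.6 / (100 + 56.6) * 100
= 56.6 / 156.6 * 100
= 36.14%

36.14%


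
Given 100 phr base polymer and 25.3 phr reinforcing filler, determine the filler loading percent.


Filler % = filler / (rubber + filler) * 100
= 25.3 / (100 + 25.3) * 100
= 25.3 / 125.3 * 100
= 20.19%

20.19%


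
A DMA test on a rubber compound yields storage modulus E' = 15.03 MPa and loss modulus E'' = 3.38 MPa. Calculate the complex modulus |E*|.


|E*| = sqrt(E'^2 + E''^2)
= sqrt(15.03^2 + 3.38^2)
= sqrt(225.9009 + 11.4244)
= 15.405 MPa

15.405 MPa


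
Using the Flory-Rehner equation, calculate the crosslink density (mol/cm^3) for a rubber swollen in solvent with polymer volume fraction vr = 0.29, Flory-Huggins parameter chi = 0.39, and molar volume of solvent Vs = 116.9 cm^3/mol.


ln(1 - vr) = ln(1 - 0.29) = -0.3425
Numerator = -((-0.3425) + 0.29 + 0.39 * 0.29^2) = 0.0197
Denominator = 116.9 * (0.29^(1/3) - 0.29/2) = 60.4268
nu = 0.0197 / 60.4268 = 3.2587e-04 mol/cm^3

3.2587e-04 mol/cm^3


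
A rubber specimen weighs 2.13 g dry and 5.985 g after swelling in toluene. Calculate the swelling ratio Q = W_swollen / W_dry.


Q = W_swollen / W_dry
Q = 5.985 / 2.13
Q = 2.81

Q = 2.81


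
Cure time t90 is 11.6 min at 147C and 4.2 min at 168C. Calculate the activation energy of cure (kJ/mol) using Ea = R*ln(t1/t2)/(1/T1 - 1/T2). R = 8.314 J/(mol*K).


T1 = 420.15 K, T2 = 441.15 K
1/T1 - 1/T2 = 1.1330e-04
ln(t1/t2) = ln(11.6/4.2) = 1.0159
Ea = 8.314 * 1.0159 / 1.1330e-04 = 74548.8815 J/mol
Ea = 74.55 kJ/mol

74.55 kJ/mol


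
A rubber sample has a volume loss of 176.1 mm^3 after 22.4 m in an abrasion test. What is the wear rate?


Rate = volume_loss / distance
= 176.1 / 22.4
= 7.862 mm^3/m

7.862 mm^3/m


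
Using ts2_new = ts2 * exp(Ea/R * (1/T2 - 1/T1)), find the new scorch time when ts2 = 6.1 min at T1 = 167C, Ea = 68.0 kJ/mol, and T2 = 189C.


Convert temperatures: T1 = 167 + 273.15 = 440.15 K, T2 = 189 + 273.15 = 462.15 K
ts2_new = 6.1 * exp(68000 / 8.314 * (1/462.15 - 1/440.15))
1/T2 - 1/T1 = -1.0815e-04
ts2_new = 2.52 min

2.52 min


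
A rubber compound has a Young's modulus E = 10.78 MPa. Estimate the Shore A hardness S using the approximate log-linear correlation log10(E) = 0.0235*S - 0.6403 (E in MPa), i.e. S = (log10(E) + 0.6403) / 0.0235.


log10(E) = 0.0235*S - 0.6403  =>  S = (log10(E) + 0.6403) / 0.0235
log10(10.78) = 1.032619
S = (1.032619 + 0.6403) / 0.0235 = 1.672919 / 0.0235
S = 71.2

Shore A = 71.2


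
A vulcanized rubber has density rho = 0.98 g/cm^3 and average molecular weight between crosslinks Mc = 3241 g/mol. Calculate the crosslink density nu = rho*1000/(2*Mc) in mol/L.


nu = rho * 1000 / (2 * Mc)
nu = 0.98 * 1000 / (2 * 3241)
nu = 980.0 / 6482
nu = 0.1512 mol/L

0.1512 mol/L


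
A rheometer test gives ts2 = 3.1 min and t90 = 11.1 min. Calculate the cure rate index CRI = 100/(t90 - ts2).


CRI = 100 / (t90 - ts2)
= 100 / (11.1 - 3.1)
= 100 / 8.0
= 12.5 min^-1

12.5 min^-1


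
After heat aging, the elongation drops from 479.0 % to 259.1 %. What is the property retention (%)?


Retention = aged / original * 100
= 259.1 / 479.0 * 100
= 54.1%

54.1%


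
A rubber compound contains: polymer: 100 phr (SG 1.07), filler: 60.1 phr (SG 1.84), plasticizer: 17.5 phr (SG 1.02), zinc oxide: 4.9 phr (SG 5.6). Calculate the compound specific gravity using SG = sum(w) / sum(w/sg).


Sum of weights = 182.5
Volume contributions:
  polymer: 100/1.07 = 93.4579
  filler: 60.1/1.84 = 32.6630
  plasticizer: 17.5/1.02 = 17.1569
  zinc oxide: 4.9/5.6 = 0.8750
Sum of volumes = 144.1529
SG = 182.5 / 144.1529 = 1.266

SG = 1.266


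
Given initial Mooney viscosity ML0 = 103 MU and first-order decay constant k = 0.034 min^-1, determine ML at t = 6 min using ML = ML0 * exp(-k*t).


ML = ML0 * exp(-k * t)
ML = 103 * exp(-0.034 * 6)
ML = 103 * 0.8155
ML = 83.99 MU

83.99 MU


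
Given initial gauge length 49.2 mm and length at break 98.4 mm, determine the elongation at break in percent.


Elongation = (Lf - L0) / L0 * 100
= (98.4 - 49.2) / 49.2 * 100
= 49.2 / 49.2 * 100
= 100.0%

100.0%


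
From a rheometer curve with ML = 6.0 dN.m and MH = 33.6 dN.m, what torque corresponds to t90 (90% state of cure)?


M90 = ML + 0.9 * (MH - ML)
M90 = 6.0 + 0.9 * (33.6 - 6.0)
M90 = 6.0 + 0.9 * 27.6
M90 = 30.84 dN.m

30.84 dN.m


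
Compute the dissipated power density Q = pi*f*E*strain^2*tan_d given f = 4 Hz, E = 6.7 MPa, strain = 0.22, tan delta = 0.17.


Q = pi * f * E * strain^2 * tan_d
= pi * 4 * 6.7 * 0.22^2 * 0.17
= pi * 4 * 6.7 * 0.0484 * 0.17
= 0.6928

Q = 0.6928


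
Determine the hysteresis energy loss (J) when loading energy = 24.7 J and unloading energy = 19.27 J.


Hysteresis loss = loading - unloading
= 24.7 - 19.27
= 5.43 J

5.43 J


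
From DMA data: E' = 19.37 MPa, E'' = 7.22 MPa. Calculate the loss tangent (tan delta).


tan delta = E'' / E'
= 7.22 / 19.37
= 0.3727

tan delta = 0.3727


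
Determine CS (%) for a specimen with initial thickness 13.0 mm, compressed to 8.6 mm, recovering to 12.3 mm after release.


CS = (t0 - recovered) / (t0 - ts) * 100
= (13.0 - 12.3) / (13.0 - 8.6) * 100
= 0.7 / 4.4 * 100
= 15.9%

15.9%


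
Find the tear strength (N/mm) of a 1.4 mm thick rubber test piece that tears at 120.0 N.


Tear strength = force / thickness
= 120.0 / 1.4
= 85.71 N/mm

85.71 N/mm


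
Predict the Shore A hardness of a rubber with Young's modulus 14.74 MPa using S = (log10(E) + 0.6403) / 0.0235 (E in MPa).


log10(E) = 0.0235*S - 0.6403  =>  S = (log10(E) + 0.6403) / 0.0235
log10(14.74) = 1.168497
S = (1.168497 + 0.6403) / 0.0235 = 1.808797 / 0.0235
S = 77.0

Shore A = 77.0


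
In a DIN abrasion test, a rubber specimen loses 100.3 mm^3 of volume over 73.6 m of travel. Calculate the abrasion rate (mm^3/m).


Rate = volume_loss / distance
= 100.3 / 73.6
= 1.363 mm^3/m

1.363 mm^3/m


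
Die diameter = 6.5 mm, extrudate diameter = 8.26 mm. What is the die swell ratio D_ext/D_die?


Die swell ratio = D_extrudate / D_die
= 8.26 / 6.5
= 1.271

Die swell = 1.271


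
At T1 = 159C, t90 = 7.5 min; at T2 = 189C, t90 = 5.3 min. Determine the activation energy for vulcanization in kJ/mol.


T1 = 432.15 K, T2 = 462.15 K
1/T1 - 1/T2 = 1.5021e-04
ln(t1/t2) = ln(7.5/5.3) = 0.3472
Ea = 8.314 * 0.3472 / 1.5021e-04 = 19216.8059 J/mol
Ea = 19.22 kJ/mol

19.22 kJ/mol


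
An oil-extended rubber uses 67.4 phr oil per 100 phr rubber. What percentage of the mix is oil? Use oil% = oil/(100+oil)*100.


Oil % = oil / (100 + oil) * 100
= 67.4 / (100 + 67.4) * 100
= 67.4 / 167.4 * 100
= 40.26%

40.26%


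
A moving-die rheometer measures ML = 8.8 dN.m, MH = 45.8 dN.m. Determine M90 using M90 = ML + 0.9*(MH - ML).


M90 = ML + 0.9 * (MH - ML)
M90 = 8.8 + 0.9 * (45.8 - 8.8)
M90 = 8.8 + 0.9 * 37.0
M90 = 42.1 dN.m

42.1 dN.m


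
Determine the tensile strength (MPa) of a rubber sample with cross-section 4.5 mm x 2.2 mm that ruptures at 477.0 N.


Area = width * thickness = 4.5 * 2.2 = 9.9 mm^2
TS = force / area = 477.0 / 9.9 = 48.18 MPa

48.18 MPa


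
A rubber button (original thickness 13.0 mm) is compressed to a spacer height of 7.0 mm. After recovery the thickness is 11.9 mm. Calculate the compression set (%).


CS = (t0 - recovered) / (t0 - ts) * 100
= (13.0 - 11.9) / (13.0 - 7.0) * 100
= 1.1 / 6.0 * 100
= 18.3%

18.3%


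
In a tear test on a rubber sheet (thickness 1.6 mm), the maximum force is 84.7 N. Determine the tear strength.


Tear strength = force / thickness
= 84.7 / 1.6
= 52.94 N/mm

52.94 N/mm


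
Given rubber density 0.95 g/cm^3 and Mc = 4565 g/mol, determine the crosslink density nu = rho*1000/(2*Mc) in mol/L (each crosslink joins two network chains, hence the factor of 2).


nu = rho * 1000 / (2 * Mc)
nu = 0.95 * 1000 / (2 * 4565)
nu = 950.0 / 9130
nu = 0.1041 mol/L

0.1041 mol/L


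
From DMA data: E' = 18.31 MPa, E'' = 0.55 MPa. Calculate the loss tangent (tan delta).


tan delta = E'' / E'
= 0.55 / 18.31
= 0.03

tan delta = 0.03


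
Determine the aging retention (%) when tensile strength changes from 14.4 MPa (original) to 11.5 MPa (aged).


Retention = aged / original * 100
= 11.5 / 14.4 * 100
= 79.9%

79.9%


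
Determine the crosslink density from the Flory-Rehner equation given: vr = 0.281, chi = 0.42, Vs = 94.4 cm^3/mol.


ln(1 - vr) = ln(1 - 0.281) = -0.3299
Numerator = -((-0.3299) + 0.281 + 0.42 * 0.281^2) = 0.0157
Denominator = 94.4 * (0.281^(1/3) - 0.281/2) = 48.5680
nu = 0.0157 / 48.5680 = 3.2388e-04 mol/cm^3

3.2388e-04 mol/cm^3


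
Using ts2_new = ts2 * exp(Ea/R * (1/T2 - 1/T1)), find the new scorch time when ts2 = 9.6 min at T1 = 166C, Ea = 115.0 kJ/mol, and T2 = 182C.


Convert temperatures: T1 = 166 + 273.15 = 439.15 K, T2 = 182 + 273.15 = 455.15 K
ts2_new = 9.6 * exp(115000 / 8.314 * (1/455.15 - 1/439.15))
1/T2 - 1/T1 = -8.0048e-05
ts2_new = 3.17 min

3.17 min


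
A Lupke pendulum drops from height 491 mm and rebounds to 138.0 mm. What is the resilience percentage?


Resilience = h_rebound / h_drop * 100
= 138.0 / 491 * 100
= 28.1%

28.1%


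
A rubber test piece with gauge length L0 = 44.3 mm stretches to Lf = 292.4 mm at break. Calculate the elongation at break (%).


Elongation = (Lf - L0) / L0 * 100
= (292.4 - 44.3) / 44.3 * 100
= 248.1 / 44.3 * 100
= 560.0%

560.0%


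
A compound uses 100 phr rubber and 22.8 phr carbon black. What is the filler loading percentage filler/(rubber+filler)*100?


Filler % = filler / (rubber + filler) * 100
= 22.8 / (100 + 22.8) * 100
= 22.8 / 122.8 * 100
= 18.57%

18.57%


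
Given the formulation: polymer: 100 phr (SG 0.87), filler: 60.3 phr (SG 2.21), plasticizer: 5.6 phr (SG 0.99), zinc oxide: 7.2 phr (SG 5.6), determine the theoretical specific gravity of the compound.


Sum of weights = 173.1
Volume contributions:
  polymer: 100/0.87 = 114.9425
  filler: 60.3/2.21 = 27.2851
  plasticizer: 5.6/0.99 = 5.6566
  zinc oxide: 7.2/5.6 = 1.2857
Sum of volumes = 149.1699
SG = 173.1 / 149.1699 = 1.16

SG = 1.16


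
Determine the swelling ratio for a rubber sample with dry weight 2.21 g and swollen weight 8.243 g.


Q = W_swollen / W_dry
Q = 8.243 / 2.21
Q = 3.73

Q = 3.73


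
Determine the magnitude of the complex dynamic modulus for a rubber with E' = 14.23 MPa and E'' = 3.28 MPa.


|E*| = sqrt(E'^2 + E''^2)
= sqrt(14.23^2 + 3.28^2)
= sqrt(202.4929 + 10.7584)
= 14.603 MPa

14.603 MPa


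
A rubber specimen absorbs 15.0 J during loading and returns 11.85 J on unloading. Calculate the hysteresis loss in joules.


Hysteresis loss = loading - unloading
= 15.0 - 11.85
= 3.15 J

3.15 J


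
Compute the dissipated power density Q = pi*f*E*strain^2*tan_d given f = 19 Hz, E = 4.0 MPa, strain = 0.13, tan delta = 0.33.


Q = pi * f * E * strain^2 * tan_d
= pi * 19 * 4.0 * 0.13^2 * 0.33
= pi * 19 * 4.0 * 0.0169 * 0.33
= 1.3316

Q = 1.3316


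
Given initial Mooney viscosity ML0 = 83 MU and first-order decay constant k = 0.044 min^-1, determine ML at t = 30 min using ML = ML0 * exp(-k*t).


ML = ML0 * exp(-k * t)
ML = 83 * exp(-0.044 * 30)
ML = 83 * 0.2671
ML = 22.17 MU

22.17 MU


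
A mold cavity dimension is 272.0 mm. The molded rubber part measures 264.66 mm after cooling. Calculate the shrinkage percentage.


Shrinkage = (mold - part) / mold * 100
= (272.0 - 264.66) / 272.0 * 100
= 7.34 / 272.0 * 100
= 2.7%

2.7%


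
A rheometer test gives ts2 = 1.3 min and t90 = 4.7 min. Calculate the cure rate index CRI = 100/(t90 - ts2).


CRI = 100 / (t90 - ts2)
= 100 / (4.7 - 1.3)
= 100 / 3.4
= 29.41 min^-1

29.41 min^-1


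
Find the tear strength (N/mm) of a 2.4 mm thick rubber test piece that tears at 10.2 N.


Tear strength = force / thickness
= 10.2 / 2.4
= 4.25 N/mm

4.25 N/mm


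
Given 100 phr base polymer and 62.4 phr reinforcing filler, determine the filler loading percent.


Filler % = filler / (rubber + filler) * 100
= 62.4 / (100 + 62.4) * 100
= 62.4 / 162.4 * 100
= 38.42%

38.42%


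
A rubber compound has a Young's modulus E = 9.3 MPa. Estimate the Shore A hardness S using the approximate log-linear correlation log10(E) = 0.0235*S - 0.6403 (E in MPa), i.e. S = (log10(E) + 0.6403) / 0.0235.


log10(E) = 0.0235*S - 0.6403  =>  S = (log10(E) + 0.6403) / 0.0235
log10(9.3) = 0.968483
S = (0.968483 + 0.6403) / 0.0235 = 1.608783 / 0.0235
S = 68.5

Shore A = 68.5


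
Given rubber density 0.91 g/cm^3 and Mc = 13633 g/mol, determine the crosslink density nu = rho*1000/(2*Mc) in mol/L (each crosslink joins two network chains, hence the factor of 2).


nu = rho * 1000 / (2 * Mc)
nu = 0.91 * 1000 / (2 * 13633)
nu = 910.0 / 27266
nu = 0.0334 mol/L

0.0334 mol/L


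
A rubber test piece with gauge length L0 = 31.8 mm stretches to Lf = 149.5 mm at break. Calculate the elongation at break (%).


Elongation = (Lf - L0) / L0 * 100
= (149.5 - 31.8) / 31.8 * 100
= 117.7 / 31.8 * 100
= 370.1%

370.1%


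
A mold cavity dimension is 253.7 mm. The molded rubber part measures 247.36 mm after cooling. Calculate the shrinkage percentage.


Shrinkage = (mold - part) / mold * 100
= (253.7 - 247.36) / 253.7 * 100
= 6.34 / 253.7 * 100
= 2.5%

2.5%


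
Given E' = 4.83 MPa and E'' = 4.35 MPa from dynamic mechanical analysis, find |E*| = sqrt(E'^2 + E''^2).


|E*| = sqrt(E'^2 + E''^2)
= sqrt(4.83^2 + 4.35^2)
= sqrt(23.3289 + 18.9225)
= 6.5 MPa

6.5 MPa


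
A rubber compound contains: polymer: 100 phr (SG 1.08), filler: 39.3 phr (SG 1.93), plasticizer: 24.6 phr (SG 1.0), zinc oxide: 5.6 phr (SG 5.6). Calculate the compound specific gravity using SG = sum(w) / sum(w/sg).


Sum of weights = 169.5
Volume contributions:
  polymer: 100/1.08 = 92.5926
  filler: 39.3/1.93 = 20.3627
  plasticizer: 24.6/1.0 = 24.6000
  zinc oxide: 5.6/5.6 = 1.0000
Sum of volumes = 138.5553
SG = 169.5 / 138.5553 = 1.223

SG = 1.223


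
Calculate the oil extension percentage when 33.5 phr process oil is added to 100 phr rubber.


Oil % = oil / (100 + oil) * 100
= 33.5 / (100 + 33.5) * 100
= 33.5 / 133.5 * 100
= 25.09%

25.09%


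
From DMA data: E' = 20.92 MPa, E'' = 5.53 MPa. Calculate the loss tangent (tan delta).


tan delta = E'' / E'
= 5.53 / 20.92
= 0.2643

tan delta = 0.2643


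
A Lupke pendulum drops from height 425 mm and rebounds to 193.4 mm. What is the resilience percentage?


Resilience = h_rebound / h_drop * 100
= 193.4 / 425 * 100
= 45.5%

45.5%


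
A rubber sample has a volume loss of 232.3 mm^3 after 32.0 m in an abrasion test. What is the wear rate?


Rate = volume_loss / distance
= 232.3 / 32.0
= 7.259 mm^3/m

7.259 mm^3/m


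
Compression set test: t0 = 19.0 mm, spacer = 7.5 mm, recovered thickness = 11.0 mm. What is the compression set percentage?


CS = (t0 - recovered) / (t0 - ts) * 100
= (19.0 - 11.0) / (19.0 - 7.5) * 100
= 8.0 / 11.5 * 100
= 69.6%

69.6%


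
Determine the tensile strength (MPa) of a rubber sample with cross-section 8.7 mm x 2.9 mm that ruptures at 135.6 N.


Area = width * thickness = 8.7 * 2.9 = 25.23 mm^2
TS = force / area = 135.6 / 25.23 = 5.37 MPa

5.37 MPa


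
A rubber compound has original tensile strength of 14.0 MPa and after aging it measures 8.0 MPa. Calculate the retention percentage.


Retention = aged / original * 100
= 8.0 / 14.0 * 100
= 57.1%

57.1%


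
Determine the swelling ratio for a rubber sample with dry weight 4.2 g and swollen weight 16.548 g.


Q = W_swollen / W_dry
Q = 16.548 / 4.2
Q = 3.94

Q = 3.94


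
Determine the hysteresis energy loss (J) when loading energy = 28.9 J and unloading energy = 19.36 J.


Hysteresis loss = loading - unloading
= 28.9 - 19.36
= 9.54 J

9.54 J


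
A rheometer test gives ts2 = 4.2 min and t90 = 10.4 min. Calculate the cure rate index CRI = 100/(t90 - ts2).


CRI = 100 / (t90 - ts2)
= 100 / (10.4 - 4.2)
= 100 / 6.2
= 16.13 min^-1

16.13 min^-1


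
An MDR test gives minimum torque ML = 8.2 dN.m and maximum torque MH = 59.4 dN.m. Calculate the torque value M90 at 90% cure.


M90 = ML + 0.9 * (MH - ML)
M90 = 8.2 + 0.9 * (59.4 - 8.2)
M90 = 8.2 + 0.9 * 51.2
M90 = 54.28 dN.m

54.28 dN.m


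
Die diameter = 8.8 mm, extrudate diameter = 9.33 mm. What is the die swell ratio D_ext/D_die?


Die swell ratio = D_extrudate / D_die
= 9.33 / 8.8
= 1.06

Die swell = 1.06


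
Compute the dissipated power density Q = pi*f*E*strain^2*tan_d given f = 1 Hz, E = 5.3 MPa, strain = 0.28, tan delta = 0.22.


Q = pi * f * E * strain^2 * tan_d
= pi * 1 * 5.3 * 0.28^2 * 0.22
= pi * 1 * 5.3 * 0.0784 * 0.22
= 0.2872

Q = 0.2872


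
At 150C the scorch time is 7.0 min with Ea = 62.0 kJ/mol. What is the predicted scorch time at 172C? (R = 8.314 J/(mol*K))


Convert temperatures: T1 = 150 + 273.15 = 423.15 K, T2 = 172 + 273.15 = 445.15 K
ts2_new = 7.0 * exp(62000 / 8.314 * (1/445.15 - 1/423.15))
1/T2 - 1/T1 = -1.1679e-04
ts2_new = 2.93 min

2.93 min


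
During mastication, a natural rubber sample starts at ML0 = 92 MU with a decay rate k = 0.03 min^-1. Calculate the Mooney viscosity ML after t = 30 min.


ML = ML0 * exp(-k * t)
ML = 92 * exp(-0.03 * 30)
ML = 92 * 0.4066
ML = 37.4 MU

37.4 MU


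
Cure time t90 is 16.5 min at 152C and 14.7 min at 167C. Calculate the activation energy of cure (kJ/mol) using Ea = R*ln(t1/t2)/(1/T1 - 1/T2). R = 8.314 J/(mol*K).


T1 = 425.15 K, T2 = 440.15 K
1/T1 - 1/T2 = 8.0158e-05
ln(t1/t2) = ln(16.5/14.7) = 0.1155
Ea = 8.314 * 0.1155 / 8.0158e-05 = 11980.9730 J/mol
Ea = 11.98 kJ/mol

11.98 kJ/mol


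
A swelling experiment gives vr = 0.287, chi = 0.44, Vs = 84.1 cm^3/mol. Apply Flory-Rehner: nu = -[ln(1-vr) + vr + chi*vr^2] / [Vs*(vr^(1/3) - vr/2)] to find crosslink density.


ln(1 - vr) = ln(1 - 0.287) = -0.3383
Numerator = -((-0.3383) + 0.287 + 0.44 * 0.287^2) = 0.0150
Denominator = 84.1 * (0.287^(1/3) - 0.287/2) = 43.4057
nu = 0.0150 / 43.4057 = 3.4630e-04 mol/cm^3

3.4630e-04 mol/cm^3


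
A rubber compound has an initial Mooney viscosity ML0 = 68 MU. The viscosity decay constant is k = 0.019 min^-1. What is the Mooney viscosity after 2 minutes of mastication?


ML = ML0 * exp(-k * t)
ML = 68 * exp(-0.019 * 2)
ML = 68 * 0.9627
ML = 65.46 MU

65.46 MU


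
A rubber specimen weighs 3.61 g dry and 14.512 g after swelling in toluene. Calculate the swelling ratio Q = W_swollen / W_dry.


Q = W_swollen / W_dry
Q = 14.512 / 3.61
Q = 4.02

Q = 4.02


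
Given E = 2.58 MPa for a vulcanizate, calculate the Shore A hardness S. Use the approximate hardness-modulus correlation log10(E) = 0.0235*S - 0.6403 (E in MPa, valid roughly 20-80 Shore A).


log10(E) = 0.0235*S - 0.6403  =>  S = (log10(E) + 0.6403) / 0.0235
log10(2.58) = 0.411620
S = (0.411620 + 0.6403) / 0.0235 = 1.051920 / 0.0235
S = 44.8

Shore A = 44.8


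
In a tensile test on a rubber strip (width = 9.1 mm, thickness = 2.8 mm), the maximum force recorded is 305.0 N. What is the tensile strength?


Area = width * thickness = 9.1 * 2.8 = 25.48 mm^2
TS = force / area = 305.0 / 25.48 = 11.97 MPa

11.97 MPa


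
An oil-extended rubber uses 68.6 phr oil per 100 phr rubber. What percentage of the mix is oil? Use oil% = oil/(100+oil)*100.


Oil % = oil / (100 + oil) * 100
= 68.6 / (100 + 68.6) * 100
= 68.6 / 168.6 * 100
= 40.69%

40.69%


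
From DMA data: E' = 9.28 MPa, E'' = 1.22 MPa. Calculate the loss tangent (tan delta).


tan delta = E'' / E'
= 1.22 / 9.28
= 0.1315

tan delta = 0.1315


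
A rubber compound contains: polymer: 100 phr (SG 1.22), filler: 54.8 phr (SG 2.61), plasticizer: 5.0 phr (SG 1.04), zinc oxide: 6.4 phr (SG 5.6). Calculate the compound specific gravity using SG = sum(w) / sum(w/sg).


Sum of weights = 166.2
Volume contributions:
  polymer: 100/1.22 = 81.9672
  filler: 54.8/2.61 = 20.9962
  plasticizer: 5.0/1.04 = 4.8077
  zinc oxide: 6.4/5.6 = 1.1429
Sum of volumes = 108.9139
SG = 166.2 / 108.9139 = 1.526

SG = 1.526


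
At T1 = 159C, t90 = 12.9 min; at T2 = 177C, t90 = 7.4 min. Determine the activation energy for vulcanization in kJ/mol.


T1 = 432.15 K, T2 = 450.15 K
1/T1 - 1/T2 = 9.2530e-05
ln(t1/t2) = ln(12.9/7.4) = 0.5557
Ea = 8.314 * 0.5557 / 9.2530e-05 = 49935.1843 J/mol
Ea = 49.94 kJ/mol

49.94 kJ/mol


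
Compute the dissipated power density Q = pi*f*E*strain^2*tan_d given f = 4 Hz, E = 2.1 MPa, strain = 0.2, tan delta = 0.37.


Q = pi * f * E * strain^2 * tan_d
= pi * 4 * 2.1 * 0.2^2 * 0.37
= pi * 4 * 2.1 * 0.0400 * 0.37
= 0.3906

Q = 0.3906


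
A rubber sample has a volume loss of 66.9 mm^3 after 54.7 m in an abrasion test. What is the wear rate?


Rate = volume_loss / distance
= 66.9 / 54.7
= 1.223 mm^3/m

1.223 mm^3/m


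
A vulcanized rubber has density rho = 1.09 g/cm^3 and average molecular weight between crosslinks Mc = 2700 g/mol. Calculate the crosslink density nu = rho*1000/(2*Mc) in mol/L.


nu = rho * 1000 / (2 * Mc)
nu = 1.09 * 1000 / (2 * 2700)
nu = 1090.0 / 5400
nu = 0.2019 mol/L

0.2019 mol/L


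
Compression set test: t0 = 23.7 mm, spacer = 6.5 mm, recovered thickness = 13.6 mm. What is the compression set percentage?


CS = (t0 - recovered) / (t0 - ts) * 100
= (23.7 - 13.6) / (23.7 - 6.5) * 100
= 10.1 / 17.2 * 100
= 58.7%

58.7%


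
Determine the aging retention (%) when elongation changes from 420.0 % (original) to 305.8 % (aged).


Retention = aged / original * 100
= 305.8 / 420.0 * 100
= 72.8%

72.8%


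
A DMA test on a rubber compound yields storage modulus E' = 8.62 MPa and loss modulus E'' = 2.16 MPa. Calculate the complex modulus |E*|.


|E*| = sqrt(E'^2 + E''^2)
= sqrt(8.62^2 + 2.16^2)
= sqrt(74.3044 + 4.6656)
= 8.887 MPa

8.887 MPa


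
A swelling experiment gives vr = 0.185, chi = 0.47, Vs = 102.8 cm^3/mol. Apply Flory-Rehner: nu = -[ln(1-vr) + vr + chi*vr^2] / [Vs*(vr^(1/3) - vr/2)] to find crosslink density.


ln(1 - vr) = ln(1 - 0.185) = -0.2046
Numerator = -((-0.2046) + 0.185 + 0.47 * 0.185^2) = 0.0035
Denominator = 102.8 * (0.185^(1/3) - 0.185/2) = 49.0666
nu = 0.0035 / 49.0666 = 7.0953e-05 mol/cm^3

7.0953e-05 mol/cm^3


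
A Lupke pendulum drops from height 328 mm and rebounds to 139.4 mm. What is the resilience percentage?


Resilience = h_rebound / h_drop * 100
= 139.4 / 328 * 100
= 42.5%

42.5%


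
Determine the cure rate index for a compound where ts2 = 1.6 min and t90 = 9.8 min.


CRI = 100 / (t90 - ts2)
= 100 / (9.8 - 1.6)
= 100 / 8.2
= 12.2 min^-1

12.2 min^-1


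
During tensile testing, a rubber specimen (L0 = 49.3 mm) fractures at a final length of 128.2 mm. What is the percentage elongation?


Elongation = (Lf - L0) / L0 * 100
= (128.2 - 49.3) / 49.3 * 100
= 78.9 / 49.3 * 100
= 160.0%

160.0%


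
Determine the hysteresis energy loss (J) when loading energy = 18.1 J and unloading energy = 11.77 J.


Hysteresis loss = loading - unloading
= 18.1 - 11.77
= 6.33 J

6.33 J


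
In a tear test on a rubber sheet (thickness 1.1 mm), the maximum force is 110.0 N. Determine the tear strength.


Tear strength = force / thickness
= 110.0 / 1.1
= 100.0 N/mm

100.0 N/mm


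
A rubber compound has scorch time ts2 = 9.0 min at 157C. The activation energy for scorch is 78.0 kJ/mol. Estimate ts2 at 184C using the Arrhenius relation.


Convert temperatures: T1 = 157 + 273.15 = 430.15 K, T2 = 184 + 273.15 = 457.15 K
ts2_new = 9.0 * exp(78000 / 8.314 * (1/457.15 - 1/430.15))
1/T2 - 1/T1 = -1.3730e-04
ts2_new = 2.48 min

2.48 min


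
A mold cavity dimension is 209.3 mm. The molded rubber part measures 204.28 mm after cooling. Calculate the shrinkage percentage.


Shrinkage = (mold - part) / mold * 100
= (209.3 - 204.28) / 209.3 * 100
= 5.02 / 209.3 * 100
= 2.4%

2.4%


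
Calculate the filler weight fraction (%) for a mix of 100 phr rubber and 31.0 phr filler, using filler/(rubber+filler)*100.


Filler % = filler / (rubber + filler) * 100
= 31.0 / (100 + 31.0) * 100
= 31.0 / 131.0 * 100
= 23.66%

23.66%


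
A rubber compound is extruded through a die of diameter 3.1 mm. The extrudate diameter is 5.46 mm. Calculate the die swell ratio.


Die swell ratio = D_extrudate / D_die
= 5.46 / 3.1
= 1.761

Die swell = 1.761


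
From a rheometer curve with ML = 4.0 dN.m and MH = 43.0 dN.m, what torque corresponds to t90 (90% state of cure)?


M90 = ML + 0.9 * (MH - ML)
M90 = 4.0 + 0.9 * (43.0 - 4.0)
M90 = 4.0 + 0.9 * 39.0
M90 = 39.1 dN.m

39.1 dN.m


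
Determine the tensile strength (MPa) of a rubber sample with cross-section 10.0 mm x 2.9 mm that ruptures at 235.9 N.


Area = width * thickness = 10.0 * 2.9 = 29.0 mm^2
TS = force / area = 235.9 / 29.0 = 8.13 MPa

8.13 MPa


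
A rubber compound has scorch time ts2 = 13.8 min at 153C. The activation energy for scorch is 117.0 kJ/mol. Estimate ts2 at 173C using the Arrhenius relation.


Convert temperatures: T1 = 153 + 273.15 = 426.15 K, T2 = 173 + 273.15 = 446.15 K
ts2_new = 13.8 * exp(117000 / 8.314 * (1/446.15 - 1/426.15))
1/T2 - 1/T1 = -1.0519e-04
ts2_new = 3.14 min

3.14 min


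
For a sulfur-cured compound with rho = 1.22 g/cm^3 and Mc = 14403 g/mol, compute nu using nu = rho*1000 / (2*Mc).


nu = rho * 1000 / (2 * Mc)
nu = 1.22 * 1000 / (2 * 14403)
nu = 1220.0 / 28806
nu = 0.0424 mol/L

0.0424 mol/L


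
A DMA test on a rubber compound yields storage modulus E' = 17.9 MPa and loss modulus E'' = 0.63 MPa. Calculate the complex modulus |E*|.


|E*| = sqrt(E'^2 + E''^2)
= sqrt(17.9^2 + 0.63^2)
= sqrt(320.4100 + 0.3969)
= 17.911 MPa

17.911 MPa


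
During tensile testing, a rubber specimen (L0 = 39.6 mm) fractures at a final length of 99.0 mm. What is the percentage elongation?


Elongation = (Lf - L0) / L0 * 100
= (99.0 - 39.6) / 39.6 * 100
= 59.4 / 39.6 * 100
= 150.0%

150.0%


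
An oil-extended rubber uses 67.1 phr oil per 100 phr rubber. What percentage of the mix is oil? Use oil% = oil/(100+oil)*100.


Oil % = oil / (100 + oil) * 100
= 67.1 / (100 + 67.1) * 100
= 67.1 / 167.1 * 100
= 40.16%

40.16%


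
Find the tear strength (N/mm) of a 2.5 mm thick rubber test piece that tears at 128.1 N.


Tear strength = force / thickness
= 128.1 / 2.5
= 51.24 N/mm

51.24 N/mm


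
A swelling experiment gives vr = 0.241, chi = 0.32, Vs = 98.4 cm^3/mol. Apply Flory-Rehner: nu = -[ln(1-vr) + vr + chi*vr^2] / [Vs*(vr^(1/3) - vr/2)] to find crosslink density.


ln(1 - vr) = ln(1 - 0.241) = -0.2758
Numerator = -((-0.2758) + 0.241 + 0.32 * 0.241^2) = 0.0162
Denominator = 98.4 * (0.241^(1/3) - 0.241/2) = 49.3779
nu = 0.0162 / 49.3779 = 3.2743e-04 mol/cm^3

3.2743e-04 mol/cm^3


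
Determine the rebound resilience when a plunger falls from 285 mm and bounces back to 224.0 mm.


Resilience = h_rebound / h_drop * 100
= 224.0 / 285 * 100
= 78.6%

78.6%


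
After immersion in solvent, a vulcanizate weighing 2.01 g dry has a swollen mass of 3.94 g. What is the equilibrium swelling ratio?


Q = W_swollen / W_dry
Q = 3.94 / 2.01
Q = 1.96

Q = 1.96


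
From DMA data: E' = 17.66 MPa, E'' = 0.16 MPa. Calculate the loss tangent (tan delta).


tan delta = E'' / E'
= 0.16 / 17.66
= 0.0091

tan delta = 0.0091


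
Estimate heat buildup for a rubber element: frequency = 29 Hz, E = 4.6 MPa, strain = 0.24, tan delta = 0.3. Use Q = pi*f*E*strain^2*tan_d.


Q = pi * f * E * strain^2 * tan_d
= pi * 29 * 4.6 * 0.24^2 * 0.3
= pi * 29 * 4.6 * 0.0576 * 0.3
= 7.2418

Q = 7.2418


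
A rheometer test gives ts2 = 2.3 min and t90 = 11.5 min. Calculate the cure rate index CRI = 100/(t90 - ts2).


CRI = 100 / (t90 - ts2)
= 100 / (11.5 - 2.3)
= 100 / 9.2
= 10.87 min^-1

10.87 min^-1


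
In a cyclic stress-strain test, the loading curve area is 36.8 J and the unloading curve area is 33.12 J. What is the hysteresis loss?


Hysteresis loss = loading - unloading
= 36.8 - 33.12
= 3.68 J

3.68 J


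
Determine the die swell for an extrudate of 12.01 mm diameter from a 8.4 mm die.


Die swell ratio = D_extrudate / D_die
= 12.01 / 8.4
= 1.43

Die swell = 1.43


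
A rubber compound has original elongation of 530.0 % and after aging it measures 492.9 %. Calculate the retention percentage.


Retention = aged / original * 100
= 492.9 / 530.0 * 100
= 93.0%

93.0%


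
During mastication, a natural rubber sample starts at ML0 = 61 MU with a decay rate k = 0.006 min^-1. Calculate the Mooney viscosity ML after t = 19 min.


ML = ML0 * exp(-k * t)
ML = 61 * exp(-0.006 * 19)
ML = 61 * 0.8923
ML = 54.43 MU

54.43 MU


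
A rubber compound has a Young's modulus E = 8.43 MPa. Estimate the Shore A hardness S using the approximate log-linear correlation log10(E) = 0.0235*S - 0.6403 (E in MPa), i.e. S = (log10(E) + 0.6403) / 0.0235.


log10(E) = 0.0235*S - 0.6403  =>  S = (log10(E) + 0.6403) / 0.0235
log10(8.43) = 0.925828
S = (0.925828 + 0.6403) / 0.0235 = 1.566128 / 0.0235
S = 66.6

Shore A = 66.6


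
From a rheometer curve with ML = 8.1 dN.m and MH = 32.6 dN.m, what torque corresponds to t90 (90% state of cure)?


M90 = ML + 0.9 * (MH - ML)
M90 = 8.1 + 0.9 * (32.6 - 8.1)
M90 = 8.1 + 0.9 * 24.5
M90 = 30.15 dN.m

30.15 dN.m


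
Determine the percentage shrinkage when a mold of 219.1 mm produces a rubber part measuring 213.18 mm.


Shrinkage = (mold - part) / mold * 100
= (219.1 - 213.18) / 219.1 * 100
= 5.92 / 219.1 * 100
= 2.7%

2.7%


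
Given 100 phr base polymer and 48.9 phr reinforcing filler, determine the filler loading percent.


Filler % = filler / (rubber + filler) * 100
= 48.9 / (100 + 48.9) * 100
= 48.9 / 148.9 * 100
= 32.84%

32.84%


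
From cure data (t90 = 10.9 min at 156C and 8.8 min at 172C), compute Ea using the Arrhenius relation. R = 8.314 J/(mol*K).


T1 = 429.15 K, T2 = 445.15 K
1/T1 - 1/T2 = 8.3754e-05
ln(t1/t2) = ln(10.9/8.8) = 0.2140
Ea = 8.314 * 0.2140 / 8.3754e-05 = 21244.2677 J/mol
Ea = 21.24 kJ/mol

21.24 kJ/mol


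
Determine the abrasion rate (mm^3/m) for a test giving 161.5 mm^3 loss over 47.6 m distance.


Rate = volume_loss / distance
= 161.5 / 47.6
= 3.393 mm^3/m

3.393 mm^3/m


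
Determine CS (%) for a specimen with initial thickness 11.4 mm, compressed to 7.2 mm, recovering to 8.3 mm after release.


CS = (t0 - recovered) / (t0 - ts) * 100
= (11.4 - 8.3) / (11.4 - 7.2) * 100
= 3.1 / 4.2 * 100
= 73.8%

73.8%
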